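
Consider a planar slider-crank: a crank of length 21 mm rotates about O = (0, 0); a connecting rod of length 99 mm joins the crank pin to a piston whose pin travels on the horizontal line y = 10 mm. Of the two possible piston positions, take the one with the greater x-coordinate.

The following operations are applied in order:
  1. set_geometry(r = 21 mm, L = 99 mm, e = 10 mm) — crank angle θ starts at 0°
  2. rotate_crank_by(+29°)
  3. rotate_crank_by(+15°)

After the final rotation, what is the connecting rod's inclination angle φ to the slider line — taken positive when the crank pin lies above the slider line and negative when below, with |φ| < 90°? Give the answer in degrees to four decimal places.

set_geometry: r = 21 mm, L = 99 mm, e = 10 mm; θ ← 0°
rotate_crank_by(+29°): θ ← 0° +29° = 29°
rotate_crank_by(+15°): θ ← 29° +15° = 44°
crank pin P = (r cos θ, r sin θ) = (15.106136, 14.587826)
h = r sin θ − e = 14.587826 − 10 = 4.587826
sin φ = h / L = 4.587826 / 99 = 0.04634167
φ = arcsin(0.04634167) = 2.656134°

2.6561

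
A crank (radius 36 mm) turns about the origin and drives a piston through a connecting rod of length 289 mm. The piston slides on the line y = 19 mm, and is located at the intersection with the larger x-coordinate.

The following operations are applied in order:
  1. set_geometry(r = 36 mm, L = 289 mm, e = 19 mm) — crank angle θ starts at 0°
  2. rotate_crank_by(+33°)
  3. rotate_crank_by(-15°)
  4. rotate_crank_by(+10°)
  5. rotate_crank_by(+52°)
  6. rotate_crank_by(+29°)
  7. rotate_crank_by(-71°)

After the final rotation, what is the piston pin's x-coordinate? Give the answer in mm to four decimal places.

set_geometry: r = 36 mm, L = 289 mm, e = 19 mm; θ ← 0°
rotate_crank_by(+33°): θ ← 0° +33° = 33°
rotate_crank_by(-15°): θ ← 33° -15° = 18°
rotate_crank_by(+10°): θ ← 18° +10° = 28°
rotate_crank_by(+52°): θ ← 28° +52° = 80°
rotate_crank_by(+29°): θ ← 80° +29° = 109°
rotate_crank_by(-71°): θ ← 109° -71° = 38°
crank pin P = (r cos θ, r sin θ) = (28.368387, 22.163813)
h = r sin θ − e = 22.163813 − 19 = 3.163813
x = r cos θ + √(L² − h²) = 28.368387 + √(83521.0 − 10.0097) = 28.368387 + 288.982682 = 317.351069

317.3511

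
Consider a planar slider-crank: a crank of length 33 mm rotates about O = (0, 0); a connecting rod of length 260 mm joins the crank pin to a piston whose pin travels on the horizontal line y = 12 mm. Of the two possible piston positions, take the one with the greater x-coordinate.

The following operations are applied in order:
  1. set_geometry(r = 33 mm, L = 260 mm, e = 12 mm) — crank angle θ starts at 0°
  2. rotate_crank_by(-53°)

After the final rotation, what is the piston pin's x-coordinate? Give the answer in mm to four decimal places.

set_geometry: r = 33 mm, L = 260 mm, e = 12 mm; θ ← 0°
rotate_crank_by(-53°): θ ← 0° -53° = -53°
crank pin P = (r cos θ, r sin θ) = (19.859896, -26.354972)
h = r sin θ − e = -26.354972 − 12 = -38.354972
x = r cos θ + √(L² − h²) = 19.859896 + √(67600.0 − 1471.1039) = 19.859896 + 257.155393 = 277.015289

277.0153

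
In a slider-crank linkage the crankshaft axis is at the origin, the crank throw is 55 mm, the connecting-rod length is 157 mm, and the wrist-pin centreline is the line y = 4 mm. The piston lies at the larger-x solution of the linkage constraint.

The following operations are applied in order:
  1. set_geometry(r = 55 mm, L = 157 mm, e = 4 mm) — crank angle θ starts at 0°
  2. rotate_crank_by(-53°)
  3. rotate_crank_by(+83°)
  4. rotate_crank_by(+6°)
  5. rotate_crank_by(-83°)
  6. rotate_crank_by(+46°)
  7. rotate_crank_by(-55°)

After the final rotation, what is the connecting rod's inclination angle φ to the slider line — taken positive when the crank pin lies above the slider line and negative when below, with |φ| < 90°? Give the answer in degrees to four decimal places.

-18.4154

set_geometry: r = 55 mm, L = 157 mm, e = 4 mm; θ ← 0°
rotate_crank_by(-53°): θ ← 0° -53° = -53°
rotate_crank_by(+83°): θ ← -53° +83° = 30°
rotate_crank_by(+6°): θ ← 30° +6° = 36°
rotate_crank_by(-83°): θ ← 36° -83° = -47°
rotate_crank_by(+46°): θ ← -47° +46° = -1°
rotate_crank_by(-55°): θ ← -1° -55° = -56°
crank pin P = (r cos θ, r sin θ) = (30.755610, -45.597066)
h = r sin θ − e = -45.597066 − 4 = -49.597066
sin φ = h / L = -49.597066 / 157 = -0.31590488
φ = arcsin(-0.31590488) = -18.415449°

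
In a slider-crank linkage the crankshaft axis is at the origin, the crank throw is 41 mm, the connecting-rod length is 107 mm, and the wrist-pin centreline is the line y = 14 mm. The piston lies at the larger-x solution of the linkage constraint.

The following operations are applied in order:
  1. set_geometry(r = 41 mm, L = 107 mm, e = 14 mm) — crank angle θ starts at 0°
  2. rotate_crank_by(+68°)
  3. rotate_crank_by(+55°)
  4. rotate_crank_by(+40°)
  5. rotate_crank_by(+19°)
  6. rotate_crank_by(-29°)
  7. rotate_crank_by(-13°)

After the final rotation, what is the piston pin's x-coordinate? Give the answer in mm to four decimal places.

set_geometry: r = 41 mm, L = 107 mm, e = 14 mm; θ ← 0°
rotate_crank_by(+68°): θ ← 0° +68° = 68°
rotate_crank_by(+55°): θ ← 68° +55° = 123°
rotate_crank_by(+40°): θ ← 123° +40° = 163°
rotate_crank_by(+19°): θ ← 163° +19° = 182°
rotate_crank_by(-29°): θ ← 182° -29° = 153°
rotate_crank_by(-13°): θ ← 153° -13° = 140°
crank pin P = (r cos θ, r sin θ) = (-31.407822, 26.354292)
h = r sin θ − e = 26.354292 − 14 = 12.354292
x = r cos θ + √(L² − h²) = -31.407822 + √(11449.0 − 152.6285) = -31.407822 + 106.284390 = 74.876567

74.8766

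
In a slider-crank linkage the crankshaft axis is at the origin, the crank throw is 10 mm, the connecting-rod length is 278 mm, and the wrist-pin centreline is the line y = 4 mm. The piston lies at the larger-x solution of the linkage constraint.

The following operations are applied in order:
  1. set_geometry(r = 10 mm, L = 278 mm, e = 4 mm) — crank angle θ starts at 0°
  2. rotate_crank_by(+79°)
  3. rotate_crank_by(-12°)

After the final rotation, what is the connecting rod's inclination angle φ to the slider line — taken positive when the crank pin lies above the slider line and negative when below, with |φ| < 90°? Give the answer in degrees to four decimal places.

1.0728

set_geometry: r = 10 mm, L = 278 mm, e = 4 mm; θ ← 0°
rotate_crank_by(+79°): θ ← 0° +79° = 79°
rotate_crank_by(-12°): θ ← 79° -12° = 67°
crank pin P = (r cos θ, r sin θ) = (3.907311, 9.205049)
h = r sin θ − e = 9.205049 − 4 = 5.205049
sin φ = h / L = 5.205049 / 278 = 0.01872320
φ = arcsin(0.01872320) = 1.072823°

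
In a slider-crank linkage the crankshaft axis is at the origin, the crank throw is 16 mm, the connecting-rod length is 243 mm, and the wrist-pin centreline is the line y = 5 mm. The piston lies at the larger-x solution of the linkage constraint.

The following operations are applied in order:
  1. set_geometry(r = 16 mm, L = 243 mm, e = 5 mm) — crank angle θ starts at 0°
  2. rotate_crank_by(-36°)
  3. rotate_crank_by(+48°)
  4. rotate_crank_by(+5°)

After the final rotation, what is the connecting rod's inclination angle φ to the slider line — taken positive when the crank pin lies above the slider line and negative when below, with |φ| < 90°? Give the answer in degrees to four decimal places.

-0.0759

set_geometry: r = 16 mm, L = 243 mm, e = 5 mm; θ ← 0°
rotate_crank_by(-36°): θ ← 0° -36° = -36°
rotate_crank_by(+48°): θ ← -36° +48° = 12°
rotate_crank_by(+5°): θ ← 12° +5° = 17°
crank pin P = (r cos θ, r sin θ) = (15.300876, 4.677947)
h = r sin θ − e = 4.677947 − 5 = -0.322053
sin φ = h / L = -0.322053 / 243 = -0.00132532
φ = arcsin(-0.00132532) = -0.075935°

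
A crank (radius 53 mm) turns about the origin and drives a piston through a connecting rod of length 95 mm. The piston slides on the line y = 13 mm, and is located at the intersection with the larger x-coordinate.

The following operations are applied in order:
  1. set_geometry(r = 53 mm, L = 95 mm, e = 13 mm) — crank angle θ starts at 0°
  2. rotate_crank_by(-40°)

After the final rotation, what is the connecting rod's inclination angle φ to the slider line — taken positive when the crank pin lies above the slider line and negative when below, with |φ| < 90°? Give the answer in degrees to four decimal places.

set_geometry: r = 53 mm, L = 95 mm, e = 13 mm; θ ← 0°
rotate_crank_by(-40°): θ ← 0° -40° = -40°
crank pin P = (r cos θ, r sin θ) = (40.600355, -34.067743)
h = r sin θ − e = -34.067743 − 13 = -47.067743
sin φ = h / L = -47.067743 / 95 = -0.49544993
φ = arcsin(-0.49544993) = -29.699424°

-29.6994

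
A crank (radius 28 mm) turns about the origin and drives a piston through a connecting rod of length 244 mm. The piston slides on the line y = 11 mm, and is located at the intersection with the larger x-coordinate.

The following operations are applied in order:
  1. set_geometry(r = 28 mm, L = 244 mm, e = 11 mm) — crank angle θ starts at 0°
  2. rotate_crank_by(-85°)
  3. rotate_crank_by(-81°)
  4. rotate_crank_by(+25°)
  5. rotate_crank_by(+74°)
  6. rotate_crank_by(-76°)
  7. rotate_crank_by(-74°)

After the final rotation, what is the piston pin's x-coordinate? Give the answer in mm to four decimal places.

set_geometry: r = 28 mm, L = 244 mm, e = 11 mm; θ ← 0°
rotate_crank_by(-85°): θ ← 0° -85° = -85°
rotate_crank_by(-81°): θ ← -85° -81° = -166°
rotate_crank_by(+25°): θ ← -166° +25° = -141°
rotate_crank_by(+74°): θ ← -141° +74° = -67°
rotate_crank_by(-76°): θ ← -67° -76° = -143°
rotate_crank_by(-74°): θ ← -143° -74° = -217°
crank pin P = (r cos θ, r sin θ) = (-22.361794, 16.850821)
h = r sin θ − e = 16.850821 − 11 = 5.850821
x = r cos θ + √(L² − h²) = -22.361794 + √(59536.0 − 34.2321) = -22.361794 + 243.929842 = 221.568048

221.5680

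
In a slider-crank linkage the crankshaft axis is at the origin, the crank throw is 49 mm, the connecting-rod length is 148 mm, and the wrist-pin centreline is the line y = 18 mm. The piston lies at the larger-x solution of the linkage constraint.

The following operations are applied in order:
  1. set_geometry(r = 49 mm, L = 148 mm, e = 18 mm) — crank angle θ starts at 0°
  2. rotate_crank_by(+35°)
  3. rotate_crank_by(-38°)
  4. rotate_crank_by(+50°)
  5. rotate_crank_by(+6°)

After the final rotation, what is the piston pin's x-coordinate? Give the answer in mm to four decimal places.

set_geometry: r = 49 mm, L = 148 mm, e = 18 mm; θ ← 0°
rotate_crank_by(+35°): θ ← 0° +35° = 35°
rotate_crank_by(-38°): θ ← 35° -38° = -3°
rotate_crank_by(+50°): θ ← -3° +50° = 47°
rotate_crank_by(+6°): θ ← 47° +6° = 53°
crank pin P = (r cos θ, r sin θ) = (29.488936, 39.133140)
h = r sin θ − e = 39.133140 − 18 = 21.133140
x = r cos θ + √(L² − h²) = 29.488936 + √(21904.0 − 446.6096) = 29.488936 + 146.483413 = 175.972350

175.9723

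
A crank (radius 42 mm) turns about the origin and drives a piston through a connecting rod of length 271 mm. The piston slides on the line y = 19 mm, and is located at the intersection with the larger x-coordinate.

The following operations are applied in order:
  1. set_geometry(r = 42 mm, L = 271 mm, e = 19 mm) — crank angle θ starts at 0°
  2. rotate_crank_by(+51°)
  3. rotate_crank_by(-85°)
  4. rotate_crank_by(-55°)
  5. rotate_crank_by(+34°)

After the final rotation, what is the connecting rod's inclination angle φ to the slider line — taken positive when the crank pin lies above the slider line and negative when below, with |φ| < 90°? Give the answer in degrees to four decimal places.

-11.3653

set_geometry: r = 42 mm, L = 271 mm, e = 19 mm; θ ← 0°
rotate_crank_by(+51°): θ ← 0° +51° = 51°
rotate_crank_by(-85°): θ ← 51° -85° = -34°
rotate_crank_by(-55°): θ ← -34° -55° = -89°
rotate_crank_by(+34°): θ ← -89° +34° = -55°
crank pin P = (r cos θ, r sin θ) = (24.090210, -34.404386)
h = r sin θ − e = -34.404386 − 19 = -53.404386
sin φ = h / L = -53.404386 / 271 = -0.19706415
φ = arcsin(-0.19706415) = -11.365331°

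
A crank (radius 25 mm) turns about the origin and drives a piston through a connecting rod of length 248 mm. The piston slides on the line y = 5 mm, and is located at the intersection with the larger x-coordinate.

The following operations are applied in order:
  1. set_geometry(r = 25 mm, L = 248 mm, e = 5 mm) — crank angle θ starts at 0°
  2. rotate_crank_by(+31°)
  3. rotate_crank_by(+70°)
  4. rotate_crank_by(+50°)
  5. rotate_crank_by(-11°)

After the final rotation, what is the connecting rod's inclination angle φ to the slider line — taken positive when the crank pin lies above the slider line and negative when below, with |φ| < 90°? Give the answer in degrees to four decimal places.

2.5583

set_geometry: r = 25 mm, L = 248 mm, e = 5 mm; θ ← 0°
rotate_crank_by(+31°): θ ← 0° +31° = 31°
rotate_crank_by(+70°): θ ← 31° +70° = 101°
rotate_crank_by(+50°): θ ← 101° +50° = 151°
rotate_crank_by(-11°): θ ← 151° -11° = 140°
crank pin P = (r cos θ, r sin θ) = (-19.151111, 16.069690)
h = r sin θ − e = 16.069690 − 5 = 11.069690
sin φ = h / L = 11.069690 / 248 = 0.04463585
φ = arcsin(0.04463585) = 2.558296°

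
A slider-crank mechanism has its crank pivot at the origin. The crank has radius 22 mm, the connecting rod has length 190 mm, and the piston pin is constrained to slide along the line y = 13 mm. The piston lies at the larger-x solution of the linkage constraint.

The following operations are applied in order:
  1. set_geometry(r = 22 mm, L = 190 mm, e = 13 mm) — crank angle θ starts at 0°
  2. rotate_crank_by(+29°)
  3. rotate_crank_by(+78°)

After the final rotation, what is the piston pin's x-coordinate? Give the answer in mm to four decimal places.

183.3977

set_geometry: r = 22 mm, L = 190 mm, e = 13 mm; θ ← 0°
rotate_crank_by(+29°): θ ← 0° +29° = 29°
rotate_crank_by(+78°): θ ← 29° +78° = 107°
crank pin P = (r cos θ, r sin θ) = (-6.432178, 21.038705)
h = r sin θ − e = 21.038705 − 13 = 8.038705
x = r cos θ + √(L² − h²) = -6.432178 + √(36100.0 − 64.6208) = -6.432178 + 189.829869 = 183.397692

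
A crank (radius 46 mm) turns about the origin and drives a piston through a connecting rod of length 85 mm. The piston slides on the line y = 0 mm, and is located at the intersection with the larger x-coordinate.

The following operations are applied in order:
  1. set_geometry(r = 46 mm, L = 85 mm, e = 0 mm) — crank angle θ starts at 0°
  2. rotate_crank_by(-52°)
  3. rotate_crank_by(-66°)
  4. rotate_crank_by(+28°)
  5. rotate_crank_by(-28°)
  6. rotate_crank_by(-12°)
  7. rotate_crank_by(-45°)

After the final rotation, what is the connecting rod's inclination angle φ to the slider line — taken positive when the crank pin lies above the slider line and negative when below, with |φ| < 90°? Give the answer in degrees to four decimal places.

-2.7035

set_geometry: r = 46 mm, L = 85 mm, e = 0 mm; θ ← 0°
rotate_crank_by(-52°): θ ← 0° -52° = -52°
rotate_crank_by(-66°): θ ← -52° -66° = -118°
rotate_crank_by(+28°): θ ← -118° +28° = -90°
rotate_crank_by(-28°): θ ← -90° -28° = -118°
rotate_crank_by(-12°): θ ← -118° -12° = -130°
rotate_crank_by(-45°): θ ← -130° -45° = -175°
crank pin P = (r cos θ, r sin θ) = (-45.824956, -4.009164)
h = r sin θ − e = -4.009164 − 0 = -4.009164
sin φ = h / L = -4.009164 / 85 = -0.04716664
φ = arcsin(-0.04716664) = -2.703452°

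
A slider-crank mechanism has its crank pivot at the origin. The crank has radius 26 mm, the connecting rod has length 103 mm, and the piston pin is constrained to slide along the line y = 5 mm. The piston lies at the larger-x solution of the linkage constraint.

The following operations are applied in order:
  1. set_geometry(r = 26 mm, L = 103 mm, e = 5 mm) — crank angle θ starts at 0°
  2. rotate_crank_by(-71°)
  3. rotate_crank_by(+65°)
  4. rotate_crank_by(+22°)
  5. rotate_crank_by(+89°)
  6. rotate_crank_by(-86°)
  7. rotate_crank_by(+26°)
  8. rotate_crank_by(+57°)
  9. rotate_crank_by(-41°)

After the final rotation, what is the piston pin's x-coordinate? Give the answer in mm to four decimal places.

set_geometry: r = 26 mm, L = 103 mm, e = 5 mm; θ ← 0°
rotate_crank_by(-71°): θ ← 0° -71° = -71°
rotate_crank_by(+65°): θ ← -71° +65° = -6°
rotate_crank_by(+22°): θ ← -6° +22° = 16°
rotate_crank_by(+89°): θ ← 16° +89° = 105°
rotate_crank_by(-86°): θ ← 105° -86° = 19°
rotate_crank_by(+26°): θ ← 19° +26° = 45°
rotate_crank_by(+57°): θ ← 45° +57° = 102°
rotate_crank_by(-41°): θ ← 102° -41° = 61°
crank pin P = (r cos θ, r sin θ) = (12.605050, 22.740112)
h = r sin θ − e = 22.740112 − 5 = 17.740112
x = r cos θ + √(L² − h²) = 12.605050 + √(10609.0 − 314.7116) = 12.605050 + 101.460773 = 114.065823

114.0658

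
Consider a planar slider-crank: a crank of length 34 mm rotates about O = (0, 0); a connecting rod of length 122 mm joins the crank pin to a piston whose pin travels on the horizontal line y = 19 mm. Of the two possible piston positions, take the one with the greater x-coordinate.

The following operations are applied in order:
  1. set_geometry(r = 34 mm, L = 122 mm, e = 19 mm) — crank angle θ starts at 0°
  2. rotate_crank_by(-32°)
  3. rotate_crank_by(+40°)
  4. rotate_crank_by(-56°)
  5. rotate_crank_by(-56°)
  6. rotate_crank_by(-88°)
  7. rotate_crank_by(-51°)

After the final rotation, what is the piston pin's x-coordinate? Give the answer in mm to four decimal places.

set_geometry: r = 34 mm, L = 122 mm, e = 19 mm; θ ← 0°
rotate_crank_by(-32°): θ ← 0° -32° = -32°
rotate_crank_by(+40°): θ ← -32° +40° = 8°
rotate_crank_by(-56°): θ ← 8° -56° = -48°
rotate_crank_by(-56°): θ ← -48° -56° = -104°
rotate_crank_by(-88°): θ ← -104° -88° = -192°
rotate_crank_by(-51°): θ ← -192° -51° = -243°
crank pin P = (r cos θ, r sin θ) = (-15.435677, 30.294222)
h = r sin θ − e = 30.294222 − 19 = 11.294222
x = r cos θ + √(L² − h²) = -15.435677 + √(14884.0 − 127.5594) = -15.435677 + 121.476090 = 106.040413

106.0404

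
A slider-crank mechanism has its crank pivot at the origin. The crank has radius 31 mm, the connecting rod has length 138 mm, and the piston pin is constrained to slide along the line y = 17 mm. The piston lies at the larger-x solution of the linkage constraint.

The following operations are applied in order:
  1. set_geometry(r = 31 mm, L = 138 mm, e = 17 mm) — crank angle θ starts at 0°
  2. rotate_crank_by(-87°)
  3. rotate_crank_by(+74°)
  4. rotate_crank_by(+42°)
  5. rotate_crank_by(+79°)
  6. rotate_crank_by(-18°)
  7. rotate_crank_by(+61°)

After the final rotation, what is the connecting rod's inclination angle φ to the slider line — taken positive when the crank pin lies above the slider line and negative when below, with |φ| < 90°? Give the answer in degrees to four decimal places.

-0.8183

set_geometry: r = 31 mm, L = 138 mm, e = 17 mm; θ ← 0°
rotate_crank_by(-87°): θ ← 0° -87° = -87°
rotate_crank_by(+74°): θ ← -87° +74° = -13°
rotate_crank_by(+42°): θ ← -13° +42° = 29°
rotate_crank_by(+79°): θ ← 29° +79° = 108°
rotate_crank_by(-18°): θ ← 108° -18° = 90°
rotate_crank_by(+61°): θ ← 90° +61° = 151°
crank pin P = (r cos θ, r sin θ) = (-27.113211, 15.029098)
h = r sin θ − e = 15.029098 − 17 = -1.970902
sin φ = h / L = -1.970902 / 138 = -0.01428190
φ = arcsin(-0.01428190) = -0.818320°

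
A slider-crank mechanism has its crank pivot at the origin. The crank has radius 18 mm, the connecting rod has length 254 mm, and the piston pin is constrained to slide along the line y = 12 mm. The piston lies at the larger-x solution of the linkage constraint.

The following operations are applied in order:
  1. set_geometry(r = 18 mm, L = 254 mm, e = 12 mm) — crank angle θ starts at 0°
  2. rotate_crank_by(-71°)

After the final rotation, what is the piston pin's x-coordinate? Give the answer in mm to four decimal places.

set_geometry: r = 18 mm, L = 254 mm, e = 12 mm; θ ← 0°
rotate_crank_by(-71°): θ ← 0° -71° = -71°
crank pin P = (r cos θ, r sin θ) = (5.860227, -17.019334)
h = r sin θ − e = -17.019334 − 12 = -29.019334
x = r cos θ + √(L² − h²) = 5.860227 + √(64516.0 − 842.1218) = 5.860227 + 252.336835 = 258.197062

258.1971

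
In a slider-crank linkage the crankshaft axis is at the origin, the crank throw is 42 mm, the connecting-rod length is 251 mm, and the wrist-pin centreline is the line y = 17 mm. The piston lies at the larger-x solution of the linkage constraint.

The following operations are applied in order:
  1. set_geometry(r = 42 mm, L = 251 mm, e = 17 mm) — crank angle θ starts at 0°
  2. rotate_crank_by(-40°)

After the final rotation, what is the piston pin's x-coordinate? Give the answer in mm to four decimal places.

set_geometry: r = 42 mm, L = 251 mm, e = 17 mm; θ ← 0°
rotate_crank_by(-40°): θ ← 0° -40° = -40°
crank pin P = (r cos θ, r sin θ) = (32.173867, -26.997080)
h = r sin θ − e = -26.997080 − 17 = -43.997080
x = r cos θ + √(L² − h²) = 32.173867 + √(63001.0 − 1935.7430) = 32.173867 + 247.113854 = 279.287721

279.2877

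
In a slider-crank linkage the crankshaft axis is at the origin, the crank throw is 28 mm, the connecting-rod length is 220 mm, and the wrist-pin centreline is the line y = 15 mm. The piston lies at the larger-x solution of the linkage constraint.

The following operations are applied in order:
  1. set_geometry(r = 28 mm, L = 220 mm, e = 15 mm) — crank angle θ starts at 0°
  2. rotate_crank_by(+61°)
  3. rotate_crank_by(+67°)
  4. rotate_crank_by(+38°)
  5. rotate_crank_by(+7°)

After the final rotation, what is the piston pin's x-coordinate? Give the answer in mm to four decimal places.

191.9033

set_geometry: r = 28 mm, L = 220 mm, e = 15 mm; θ ← 0°
rotate_crank_by(+61°): θ ← 0° +61° = 61°
rotate_crank_by(+67°): θ ← 61° +67° = 128°
rotate_crank_by(+38°): θ ← 128° +38° = 166°
rotate_crank_by(+7°): θ ← 166° +7° = 173°
crank pin P = (r cos θ, r sin θ) = (-27.791292, 3.412342)
h = r sin θ − e = 3.412342 − 15 = -11.587658
x = r cos θ + √(L² − h²) = -27.791292 + √(48400.0 − 134.2738) = -27.791292 + 219.694620 = 191.903328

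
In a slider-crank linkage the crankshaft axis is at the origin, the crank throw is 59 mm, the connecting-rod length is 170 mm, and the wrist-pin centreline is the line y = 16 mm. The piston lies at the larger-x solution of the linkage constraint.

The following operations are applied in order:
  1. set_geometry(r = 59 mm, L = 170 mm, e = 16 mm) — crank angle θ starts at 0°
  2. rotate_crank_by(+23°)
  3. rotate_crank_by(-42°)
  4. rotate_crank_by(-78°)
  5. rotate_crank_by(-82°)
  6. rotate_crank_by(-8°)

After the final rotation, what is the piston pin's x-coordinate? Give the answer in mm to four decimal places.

set_geometry: r = 59 mm, L = 170 mm, e = 16 mm; θ ← 0°
rotate_crank_by(+23°): θ ← 0° +23° = 23°
rotate_crank_by(-42°): θ ← 23° -42° = -19°
rotate_crank_by(-78°): θ ← -19° -78° = -97°
rotate_crank_by(-82°): θ ← -97° -82° = -179°
rotate_crank_by(-8°): θ ← -179° -8° = -187°
crank pin P = (r cos θ, r sin θ) = (-58.560223, 7.190291)
h = r sin θ − e = 7.190291 − 16 = -8.809709
x = r cos θ + √(L² − h²) = -58.560223 + √(28900.0 − 77.6110) = -58.560223 + 169.771579 = 111.211356

111.2114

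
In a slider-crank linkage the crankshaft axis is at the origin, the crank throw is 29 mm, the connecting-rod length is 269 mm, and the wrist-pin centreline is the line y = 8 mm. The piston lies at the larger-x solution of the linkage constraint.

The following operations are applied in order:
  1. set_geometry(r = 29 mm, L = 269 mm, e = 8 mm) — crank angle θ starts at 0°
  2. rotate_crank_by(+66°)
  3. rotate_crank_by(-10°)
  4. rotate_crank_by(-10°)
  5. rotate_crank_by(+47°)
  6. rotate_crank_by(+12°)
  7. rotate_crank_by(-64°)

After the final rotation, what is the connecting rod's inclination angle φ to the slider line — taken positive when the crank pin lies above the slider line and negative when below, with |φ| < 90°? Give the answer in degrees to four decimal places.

set_geometry: r = 29 mm, L = 269 mm, e = 8 mm; θ ← 0°
rotate_crank_by(+66°): θ ← 0° +66° = 66°
rotate_crank_by(-10°): θ ← 66° -10° = 56°
rotate_crank_by(-10°): θ ← 56° -10° = 46°
rotate_crank_by(+47°): θ ← 46° +47° = 93°
rotate_crank_by(+12°): θ ← 93° +12° = 105°
rotate_crank_by(-64°): θ ← 105° -64° = 41°
crank pin P = (r cos θ, r sin θ) = (21.886578, 19.025712)
h = r sin θ − e = 19.025712 − 8 = 11.025712
sin φ = h / L = 11.025712 / 269 = 0.04098778
φ = arcsin(0.04098778) = 2.349085°

2.3491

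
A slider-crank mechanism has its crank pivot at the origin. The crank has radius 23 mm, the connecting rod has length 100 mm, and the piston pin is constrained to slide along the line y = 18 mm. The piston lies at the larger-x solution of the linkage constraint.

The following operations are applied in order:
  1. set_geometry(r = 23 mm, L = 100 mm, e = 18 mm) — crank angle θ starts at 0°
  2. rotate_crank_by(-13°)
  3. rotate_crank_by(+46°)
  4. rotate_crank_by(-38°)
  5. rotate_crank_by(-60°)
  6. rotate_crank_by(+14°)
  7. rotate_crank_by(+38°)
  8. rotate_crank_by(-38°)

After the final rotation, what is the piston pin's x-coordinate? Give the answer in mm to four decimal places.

set_geometry: r = 23 mm, L = 100 mm, e = 18 mm; θ ← 0°
rotate_crank_by(-13°): θ ← 0° -13° = -13°
rotate_crank_by(+46°): θ ← -13° +46° = 33°
rotate_crank_by(-38°): θ ← 33° -38° = -5°
rotate_crank_by(-60°): θ ← -5° -60° = -65°
rotate_crank_by(+14°): θ ← -65° +14° = -51°
rotate_crank_by(+38°): θ ← -51° +38° = -13°
rotate_crank_by(-38°): θ ← -13° -38° = -51°
crank pin P = (r cos θ, r sin θ) = (14.474369, -17.874357)
h = r sin θ − e = -17.874357 − 18 = -35.874357
x = r cos θ + √(L² − h²) = 14.474369 + √(10000.0 − 1286.9695) = 14.474369 + 93.343615 = 107.817984

107.8180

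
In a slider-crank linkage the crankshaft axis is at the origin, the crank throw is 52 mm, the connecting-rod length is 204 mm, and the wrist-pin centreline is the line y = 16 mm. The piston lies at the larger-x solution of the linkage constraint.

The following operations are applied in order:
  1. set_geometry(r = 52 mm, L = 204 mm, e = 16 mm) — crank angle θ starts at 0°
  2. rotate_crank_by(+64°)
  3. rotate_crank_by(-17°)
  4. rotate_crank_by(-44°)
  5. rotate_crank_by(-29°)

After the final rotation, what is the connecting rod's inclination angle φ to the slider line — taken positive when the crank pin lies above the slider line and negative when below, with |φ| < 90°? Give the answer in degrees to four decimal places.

set_geometry: r = 52 mm, L = 204 mm, e = 16 mm; θ ← 0°
rotate_crank_by(+64°): θ ← 0° +64° = 64°
rotate_crank_by(-17°): θ ← 64° -17° = 47°
rotate_crank_by(-44°): θ ← 47° -44° = 3°
rotate_crank_by(-29°): θ ← 3° -29° = -26°
crank pin P = (r cos θ, r sin θ) = (46.737290, -22.795300)
h = r sin θ − e = -22.795300 − 16 = -38.795300
sin φ = h / L = -38.795300 / 204 = -0.19017304
φ = arcsin(-0.19017304) = -10.962883°

-10.9629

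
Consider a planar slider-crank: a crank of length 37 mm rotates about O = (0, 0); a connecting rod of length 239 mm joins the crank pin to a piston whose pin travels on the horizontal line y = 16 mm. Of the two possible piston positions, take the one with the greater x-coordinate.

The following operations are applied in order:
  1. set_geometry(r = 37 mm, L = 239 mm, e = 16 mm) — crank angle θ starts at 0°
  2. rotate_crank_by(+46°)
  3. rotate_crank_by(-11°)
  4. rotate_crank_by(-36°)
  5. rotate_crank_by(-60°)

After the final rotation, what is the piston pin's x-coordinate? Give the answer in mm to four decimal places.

set_geometry: r = 37 mm, L = 239 mm, e = 16 mm; θ ← 0°
rotate_crank_by(+46°): θ ← 0° +46° = 46°
rotate_crank_by(-11°): θ ← 46° -11° = 35°
rotate_crank_by(-36°): θ ← 35° -36° = -1°
rotate_crank_by(-60°): θ ← -1° -60° = -61°
crank pin P = (r cos θ, r sin θ) = (17.937956, -32.360929)
h = r sin θ − e = -32.360929 − 16 = -48.360929
x = r cos θ + √(L² − h²) = 17.937956 + √(57121.0 − 2338.7795) = 17.937956 + 234.056020 = 251.993976

251.9940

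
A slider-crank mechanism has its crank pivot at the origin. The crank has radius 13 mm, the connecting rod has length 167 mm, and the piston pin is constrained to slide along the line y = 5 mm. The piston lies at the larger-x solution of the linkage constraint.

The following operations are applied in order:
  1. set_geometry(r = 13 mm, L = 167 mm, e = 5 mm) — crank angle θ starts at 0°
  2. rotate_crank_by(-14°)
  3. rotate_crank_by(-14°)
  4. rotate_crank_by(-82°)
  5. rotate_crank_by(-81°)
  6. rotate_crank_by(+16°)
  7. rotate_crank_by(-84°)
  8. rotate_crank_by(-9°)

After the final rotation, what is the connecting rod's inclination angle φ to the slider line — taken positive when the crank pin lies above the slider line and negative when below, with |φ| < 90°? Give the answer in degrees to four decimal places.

set_geometry: r = 13 mm, L = 167 mm, e = 5 mm; θ ← 0°
rotate_crank_by(-14°): θ ← 0° -14° = -14°
rotate_crank_by(-14°): θ ← -14° -14° = -28°
rotate_crank_by(-82°): θ ← -28° -82° = -110°
rotate_crank_by(-81°): θ ← -110° -81° = -191°
rotate_crank_by(+16°): θ ← -191° +16° = -175°
rotate_crank_by(-84°): θ ← -175° -84° = -259°
rotate_crank_by(-9°): θ ← -259° -9° = -268°
crank pin P = (r cos θ, r sin θ) = (-0.453693, 12.992081)
h = r sin θ − e = 12.992081 − 5 = 7.992081
sin φ = h / L = 7.992081 / 167 = 0.04785677
φ = arcsin(0.04785677) = 2.743039°

2.7430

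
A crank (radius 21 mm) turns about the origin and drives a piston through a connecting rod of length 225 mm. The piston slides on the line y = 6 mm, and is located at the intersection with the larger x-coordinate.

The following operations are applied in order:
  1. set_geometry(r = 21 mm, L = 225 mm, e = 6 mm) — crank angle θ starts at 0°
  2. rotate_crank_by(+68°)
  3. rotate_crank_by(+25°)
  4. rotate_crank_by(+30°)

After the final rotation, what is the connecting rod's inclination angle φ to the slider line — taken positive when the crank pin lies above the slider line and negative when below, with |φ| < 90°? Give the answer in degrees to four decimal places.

set_geometry: r = 21 mm, L = 225 mm, e = 6 mm; θ ← 0°
rotate_crank_by(+68°): θ ← 0° +68° = 68°
rotate_crank_by(+25°): θ ← 68° +25° = 93°
rotate_crank_by(+30°): θ ← 93° +30° = 123°
crank pin P = (r cos θ, r sin θ) = (-11.437420, 17.612082)
h = r sin θ − e = 17.612082 − 6 = 11.612082
sin φ = h / L = 11.612082 / 225 = 0.05160925
φ = arcsin(0.05160925) = 2.958307°

2.9583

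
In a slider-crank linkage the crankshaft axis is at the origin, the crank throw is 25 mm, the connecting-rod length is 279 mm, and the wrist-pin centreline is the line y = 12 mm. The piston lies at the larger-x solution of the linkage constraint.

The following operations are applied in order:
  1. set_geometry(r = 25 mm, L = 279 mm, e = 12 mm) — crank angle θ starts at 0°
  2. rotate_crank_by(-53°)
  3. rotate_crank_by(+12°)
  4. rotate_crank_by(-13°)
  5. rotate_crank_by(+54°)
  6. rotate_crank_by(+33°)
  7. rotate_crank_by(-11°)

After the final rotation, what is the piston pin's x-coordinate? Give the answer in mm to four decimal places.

set_geometry: r = 25 mm, L = 279 mm, e = 12 mm; θ ← 0°
rotate_crank_by(-53°): θ ← 0° -53° = -53°
rotate_crank_by(+12°): θ ← -53° +12° = -41°
rotate_crank_by(-13°): θ ← -41° -13° = -54°
rotate_crank_by(+54°): θ ← -54° +54° = 0°
rotate_crank_by(+33°): θ ← 0° +33° = 33°
rotate_crank_by(-11°): θ ← 33° -11° = 22°
crank pin P = (r cos θ, r sin θ) = (23.179596, 9.365165)
h = r sin θ − e = 9.365165 − 12 = -2.634835
x = r cos θ + √(L² − h²) = 23.179596 + √(77841.0 − 6.9424) = 23.179596 + 278.987558 = 302.167155

302.1672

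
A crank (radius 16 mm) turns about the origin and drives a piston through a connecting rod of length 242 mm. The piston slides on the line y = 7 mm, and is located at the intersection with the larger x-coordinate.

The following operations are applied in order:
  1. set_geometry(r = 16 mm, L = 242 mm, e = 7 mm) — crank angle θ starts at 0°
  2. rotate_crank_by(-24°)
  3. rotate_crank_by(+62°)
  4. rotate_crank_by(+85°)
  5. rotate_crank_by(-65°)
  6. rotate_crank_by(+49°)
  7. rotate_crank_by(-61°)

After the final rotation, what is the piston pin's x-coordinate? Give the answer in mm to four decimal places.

253.0725

set_geometry: r = 16 mm, L = 242 mm, e = 7 mm; θ ← 0°
rotate_crank_by(-24°): θ ← 0° -24° = -24°
rotate_crank_by(+62°): θ ← -24° +62° = 38°
rotate_crank_by(+85°): θ ← 38° +85° = 123°
rotate_crank_by(-65°): θ ← 123° -65° = 58°
rotate_crank_by(+49°): θ ← 58° +49° = 107°
rotate_crank_by(-61°): θ ← 107° -61° = 46°
crank pin P = (r cos θ, r sin θ) = (11.114534, 11.509437)
h = r sin θ − e = 11.509437 − 7 = 4.509437
x = r cos θ + √(L² − h²) = 11.114534 + √(58564.0 − 20.3350) = 11.114534 + 241.957982 = 253.072516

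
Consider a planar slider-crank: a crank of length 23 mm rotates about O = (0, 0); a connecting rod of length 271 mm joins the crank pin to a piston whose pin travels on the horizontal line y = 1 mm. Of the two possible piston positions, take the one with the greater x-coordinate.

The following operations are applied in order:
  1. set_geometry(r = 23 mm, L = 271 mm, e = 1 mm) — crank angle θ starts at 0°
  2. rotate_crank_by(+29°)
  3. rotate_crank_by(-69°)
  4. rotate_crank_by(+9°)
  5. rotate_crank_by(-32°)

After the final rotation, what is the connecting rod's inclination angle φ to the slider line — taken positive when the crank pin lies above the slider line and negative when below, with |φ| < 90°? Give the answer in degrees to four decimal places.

-4.5489

set_geometry: r = 23 mm, L = 271 mm, e = 1 mm; θ ← 0°
rotate_crank_by(+29°): θ ← 0° +29° = 29°
rotate_crank_by(-69°): θ ← 29° -69° = -40°
rotate_crank_by(+9°): θ ← -40° +9° = -31°
rotate_crank_by(-32°): θ ← -31° -32° = -63°
crank pin P = (r cos θ, r sin θ) = (10.441781, -20.493150)
h = r sin θ − e = -20.493150 − 1 = -21.493150
sin φ = h / L = -21.493150 / 271 = -0.07931052
φ = arcsin(-0.07931052) = -4.548935°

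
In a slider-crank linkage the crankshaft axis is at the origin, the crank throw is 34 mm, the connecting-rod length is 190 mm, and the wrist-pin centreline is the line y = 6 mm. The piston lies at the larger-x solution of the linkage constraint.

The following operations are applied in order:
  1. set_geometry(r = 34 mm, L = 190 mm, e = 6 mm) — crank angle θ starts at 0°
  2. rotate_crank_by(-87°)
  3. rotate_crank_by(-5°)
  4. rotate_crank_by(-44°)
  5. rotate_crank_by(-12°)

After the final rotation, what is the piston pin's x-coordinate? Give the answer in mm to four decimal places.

set_geometry: r = 34 mm, L = 190 mm, e = 6 mm; θ ← 0°
rotate_crank_by(-87°): θ ← 0° -87° = -87°
rotate_crank_by(-5°): θ ← -87° -5° = -92°
rotate_crank_by(-44°): θ ← -92° -44° = -136°
rotate_crank_by(-12°): θ ← -136° -12° = -148°
crank pin P = (r cos θ, r sin θ) = (-28.833635, -18.017255)
h = r sin θ − e = -18.017255 − 6 = -24.017255
x = r cos θ + √(L² − h²) = -28.833635 + √(36100.0 − 576.8285) = -28.833635 + 188.475917 = 159.642282

159.6423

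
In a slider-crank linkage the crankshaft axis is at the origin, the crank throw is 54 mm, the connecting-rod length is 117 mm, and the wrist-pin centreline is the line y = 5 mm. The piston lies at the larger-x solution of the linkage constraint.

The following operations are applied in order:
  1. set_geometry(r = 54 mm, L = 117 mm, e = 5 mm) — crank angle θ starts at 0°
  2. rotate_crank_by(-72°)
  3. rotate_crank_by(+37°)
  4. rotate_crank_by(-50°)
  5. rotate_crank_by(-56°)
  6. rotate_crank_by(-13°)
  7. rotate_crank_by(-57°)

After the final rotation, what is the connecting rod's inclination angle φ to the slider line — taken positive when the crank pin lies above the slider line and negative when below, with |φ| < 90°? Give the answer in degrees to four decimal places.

set_geometry: r = 54 mm, L = 117 mm, e = 5 mm; θ ← 0°
rotate_crank_by(-72°): θ ← 0° -72° = -72°
rotate_crank_by(+37°): θ ← -72° +37° = -35°
rotate_crank_by(-50°): θ ← -35° -50° = -85°
rotate_crank_by(-56°): θ ← -85° -56° = -141°
rotate_crank_by(-13°): θ ← -141° -13° = -154°
rotate_crank_by(-57°): θ ← -154° -57° = -211°
crank pin P = (r cos θ, r sin θ) = (-46.287034, 27.812056)
h = r sin θ − e = 27.812056 − 5 = 22.812056
sin φ = h / L = 22.812056 / 117 = 0.19497484
φ = arcsin(0.19497484) = 11.243254°

11.2433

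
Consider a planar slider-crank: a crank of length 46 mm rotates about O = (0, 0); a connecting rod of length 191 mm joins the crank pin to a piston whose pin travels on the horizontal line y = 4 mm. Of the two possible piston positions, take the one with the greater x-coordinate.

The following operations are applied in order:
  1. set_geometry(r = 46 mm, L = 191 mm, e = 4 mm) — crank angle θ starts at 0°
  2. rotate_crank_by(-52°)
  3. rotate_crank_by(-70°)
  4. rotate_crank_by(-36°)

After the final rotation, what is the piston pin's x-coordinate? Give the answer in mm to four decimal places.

147.1658

set_geometry: r = 46 mm, L = 191 mm, e = 4 mm; θ ← 0°
rotate_crank_by(-52°): θ ← 0° -52° = -52°
rotate_crank_by(-70°): θ ← -52° -70° = -122°
rotate_crank_by(-36°): θ ← -122° -36° = -158°
crank pin P = (r cos θ, r sin θ) = (-42.650457, -17.231903)
h = r sin θ − e = -17.231903 − 4 = -21.231903
x = r cos θ + √(L² − h²) = -42.650457 + √(36481.0 − 450.7937) = -42.650457 + 189.816243 = 147.165786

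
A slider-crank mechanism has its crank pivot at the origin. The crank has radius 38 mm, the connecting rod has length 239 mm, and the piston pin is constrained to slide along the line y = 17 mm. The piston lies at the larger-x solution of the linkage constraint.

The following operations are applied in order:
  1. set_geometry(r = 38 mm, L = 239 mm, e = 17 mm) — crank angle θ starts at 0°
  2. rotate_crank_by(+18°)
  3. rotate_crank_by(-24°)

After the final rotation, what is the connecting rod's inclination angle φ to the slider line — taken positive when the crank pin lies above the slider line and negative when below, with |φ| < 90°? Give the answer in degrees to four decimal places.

set_geometry: r = 38 mm, L = 239 mm, e = 17 mm; θ ← 0°
rotate_crank_by(+18°): θ ← 0° +18° = 18°
rotate_crank_by(-24°): θ ← 18° -24° = -6°
crank pin P = (r cos θ, r sin θ) = (37.791832, -3.972082)
h = r sin θ − e = -3.972082 − 17 = -20.972082
sin φ = h / L = -20.972082 / 239 = -0.08774930
φ = arcsin(-0.08774930) = -5.034139°

-5.0341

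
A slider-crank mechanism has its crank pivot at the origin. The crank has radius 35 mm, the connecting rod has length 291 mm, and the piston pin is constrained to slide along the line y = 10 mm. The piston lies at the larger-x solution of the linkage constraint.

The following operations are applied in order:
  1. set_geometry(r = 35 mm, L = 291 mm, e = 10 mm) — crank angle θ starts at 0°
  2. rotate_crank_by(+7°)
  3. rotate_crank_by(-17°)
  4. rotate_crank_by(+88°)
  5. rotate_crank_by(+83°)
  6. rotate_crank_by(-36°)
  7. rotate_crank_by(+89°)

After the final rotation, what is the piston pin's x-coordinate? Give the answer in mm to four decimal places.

260.4772

set_geometry: r = 35 mm, L = 291 mm, e = 10 mm; θ ← 0°
rotate_crank_by(+7°): θ ← 0° +7° = 7°
rotate_crank_by(-17°): θ ← 7° -17° = -10°
rotate_crank_by(+88°): θ ← -10° +88° = 78°
rotate_crank_by(+83°): θ ← 78° +83° = 161°
rotate_crank_by(-36°): θ ← 161° -36° = 125°
rotate_crank_by(+89°): θ ← 125° +89° = 214°
crank pin P = (r cos θ, r sin θ) = (-29.016315, -19.571752)
h = r sin θ − e = -19.571752 − 10 = -29.571752
x = r cos θ + √(L² − h²) = -29.016315 + √(84681.0 − 874.4885) = -29.016315 + 289.493543 = 260.477228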